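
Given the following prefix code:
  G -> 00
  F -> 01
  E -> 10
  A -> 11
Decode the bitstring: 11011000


Decoding step by step:
Bits 11 -> A
Bits 01 -> F
Bits 10 -> E
Bits 00 -> G


Decoded message: AFEG


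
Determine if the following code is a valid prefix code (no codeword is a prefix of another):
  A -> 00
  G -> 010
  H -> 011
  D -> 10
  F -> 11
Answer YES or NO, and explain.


Checking each pair (does one codeword prefix another?):
  A='00' vs G='010': no prefix
  A='00' vs H='011': no prefix
  A='00' vs D='10': no prefix
  A='00' vs F='11': no prefix
  G='010' vs A='00': no prefix
  G='010' vs H='011': no prefix
  G='010' vs D='10': no prefix
  G='010' vs F='11': no prefix
  H='011' vs A='00': no prefix
  H='011' vs G='010': no prefix
  H='011' vs D='10': no prefix
  H='011' vs F='11': no prefix
  D='10' vs A='00': no prefix
  D='10' vs G='010': no prefix
  D='10' vs H='011': no prefix
  D='10' vs F='11': no prefix
  F='11' vs A='00': no prefix
  F='11' vs G='010': no prefix
  F='11' vs H='011': no prefix
  F='11' vs D='10': no prefix
No violation found over all pairs.

YES -- this is a valid prefix code. No codeword is a prefix of any other codeword.


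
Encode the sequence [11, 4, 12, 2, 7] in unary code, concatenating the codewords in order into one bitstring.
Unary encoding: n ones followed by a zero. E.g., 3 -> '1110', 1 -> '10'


Encode each number as n ones followed by a terminating 0:
  11 -> 111111111110 (12 bits)
  4 -> 11110 (5 bits)
  12 -> 1111111111110 (13 bits)
  2 -> 110 (3 bits)
  7 -> 11111110 (8 bits)
Total length = 12 + 5 + 13 + 3 + 8 = 41 bits.

Unary([11, 4, 12, 2, 7]) = 11111111111011110111111111111011011111110 (41 bits)


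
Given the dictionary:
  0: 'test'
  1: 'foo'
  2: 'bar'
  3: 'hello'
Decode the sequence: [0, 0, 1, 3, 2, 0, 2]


Look up each index in the dictionary:
  0 -> 'test'
  0 -> 'test'
  1 -> 'foo'
  3 -> 'hello'
  2 -> 'bar'
  0 -> 'test'
  2 -> 'bar'

Decoded: "test test foo hello bar test bar"


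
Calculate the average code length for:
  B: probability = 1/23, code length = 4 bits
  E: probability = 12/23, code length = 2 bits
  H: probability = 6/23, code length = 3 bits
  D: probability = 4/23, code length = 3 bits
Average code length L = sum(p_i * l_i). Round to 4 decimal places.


Weighted contributions p_i * l_i:
  B: (1/23) * 4 = 4/23
  E: (12/23) * 2 = 24/23
  H: (6/23) * 3 = 18/23
  D: (4/23) * 3 = 12/23
Sum = (4 + 24 + 18 + 12)/23 = 58/23

L = 58/23 = 2.5217 bits/symbol


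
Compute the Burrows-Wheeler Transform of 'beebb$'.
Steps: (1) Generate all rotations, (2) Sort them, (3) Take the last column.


Rotations (sorted):
  0: $beebb -> last char: b
  1: b$beeb -> last char: b
  2: bb$bee -> last char: e
  3: beebb$ -> last char: $
  4: ebb$be -> last char: e
  5: eebb$b -> last char: b


BWT = bbe$eb


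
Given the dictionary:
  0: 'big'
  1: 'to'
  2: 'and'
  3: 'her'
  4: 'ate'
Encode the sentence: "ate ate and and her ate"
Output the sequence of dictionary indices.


Look up each word in the dictionary:
  'ate' -> 4
  'ate' -> 4
  'and' -> 2
  'and' -> 2
  'her' -> 3
  'ate' -> 4

Encoded: [4, 4, 2, 2, 3, 4]


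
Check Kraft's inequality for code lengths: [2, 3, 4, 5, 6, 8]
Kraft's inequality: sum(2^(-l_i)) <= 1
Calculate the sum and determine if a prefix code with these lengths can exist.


Sum = 2^(-2) + 2^(-3) + 2^(-4) + 2^(-5) + 2^(-6) + 2^(-8)
    = 0.25 + 0.125 + 0.0625 + 0.03125 + 0.015625 + 0.00390625
    = 125/256 = 0.48828125
Since 0.48828125 <= 1, Kraft's inequality IS satisfied.
A prefix code with these lengths CAN exist.

Kraft sum = 0.48828125. Satisfied.


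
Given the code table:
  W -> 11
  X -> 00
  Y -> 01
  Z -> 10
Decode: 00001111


Decoding:
00 -> X
00 -> X
11 -> W
11 -> W


Result: XXWW


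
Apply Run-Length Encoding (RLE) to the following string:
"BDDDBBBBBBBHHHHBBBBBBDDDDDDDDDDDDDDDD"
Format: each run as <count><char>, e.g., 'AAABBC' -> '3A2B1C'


Scanning runs left to right:
  i=0: run of 'B' x 1 -> '1B'
  i=1: run of 'D' x 3 -> '3D'
  i=4: run of 'B' x 7 -> '7B'
  i=11: run of 'H' x 4 -> '4H'
  i=15: run of 'B' x 6 -> '6B'
  i=21: run of 'D' x 16 -> '16D'

RLE = 1B3D7B4H6B16D


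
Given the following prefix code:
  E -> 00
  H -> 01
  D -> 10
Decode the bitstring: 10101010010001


Decoding step by step:
Bits 10 -> D
Bits 10 -> D
Bits 10 -> D
Bits 10 -> D
Bits 01 -> H
Bits 00 -> E
Bits 01 -> H


Decoded message: DDDDHEH


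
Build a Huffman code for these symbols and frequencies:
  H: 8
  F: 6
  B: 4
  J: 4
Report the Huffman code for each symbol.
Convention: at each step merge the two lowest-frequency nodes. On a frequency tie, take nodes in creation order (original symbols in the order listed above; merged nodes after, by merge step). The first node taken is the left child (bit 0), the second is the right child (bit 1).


Huffman tree construction:
Step 1: Merge B(4) + J(4) = 8
Step 2: Merge F(6) + H(8) = 14
Step 3: Merge (B+J)(8) + (F+H)(14) = 22
Read each symbol's code off the tree from the root (left child = 0, right child = 1).

Codes:
  H: 11 (length 2)
  F: 10 (length 2)
  B: 00 (length 2)
  J: 01 (length 2)
Average code length: 44/22 = 2.0000 bits/symbol


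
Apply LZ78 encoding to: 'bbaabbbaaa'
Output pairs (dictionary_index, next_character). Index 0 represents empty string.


LZ78 encoding steps:
Dictionary: {0: ''}
Step 1: w='' (idx 0), next='b' -> output (0, 'b'), add 'b' as idx 1
Step 2: w='b' (idx 1), next='a' -> output (1, 'a'), add 'ba' as idx 2
Step 3: w='' (idx 0), next='a' -> output (0, 'a'), add 'a' as idx 3
Step 4: w='b' (idx 1), next='b' -> output (1, 'b'), add 'bb' as idx 4
Step 5: w='ba' (idx 2), next='a' -> output (2, 'a'), add 'baa' as idx 5
Step 6: w='a' (idx 3), end of input -> output (3, '')


Encoded: [(0, 'b'), (1, 'a'), (0, 'a'), (1, 'b'), (2, 'a'), (3, '')]


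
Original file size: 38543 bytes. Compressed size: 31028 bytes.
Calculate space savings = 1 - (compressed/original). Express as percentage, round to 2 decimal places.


ratio = compressed/original = 31028/38543 = 0.805023
savings = 1 - ratio = 1 - 0.805023 = 0.194977
as a percentage: 0.194977 * 100 = 19.5%

Space savings = 1 - 31028/38543 = 19.5%


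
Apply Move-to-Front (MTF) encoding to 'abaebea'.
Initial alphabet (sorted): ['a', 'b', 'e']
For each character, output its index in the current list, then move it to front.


MTF encoding:
'a': index 0 in ['a', 'b', 'e'] -> ['a', 'b', 'e']
'b': index 1 in ['a', 'b', 'e'] -> ['b', 'a', 'e']
'a': index 1 in ['b', 'a', 'e'] -> ['a', 'b', 'e']
'e': index 2 in ['a', 'b', 'e'] -> ['e', 'a', 'b']
'b': index 2 in ['e', 'a', 'b'] -> ['b', 'e', 'a']
'e': index 1 in ['b', 'e', 'a'] -> ['e', 'b', 'a']
'a': index 2 in ['e', 'b', 'a'] -> ['a', 'e', 'b']


Output: [0, 1, 1, 2, 2, 1, 2]


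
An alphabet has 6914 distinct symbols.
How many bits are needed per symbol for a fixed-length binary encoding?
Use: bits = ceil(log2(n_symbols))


log2(6914) = 12.7553
Bracket: 2^12 = 4096 < 6914 <= 2^13 = 8192
So ceil(log2(6914)) = 13

bits = ceil(log2(6914)) = ceil(12.7553) = 13 bits


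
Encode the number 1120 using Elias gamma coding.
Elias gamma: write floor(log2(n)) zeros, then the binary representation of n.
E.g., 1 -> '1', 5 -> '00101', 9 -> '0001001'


num_bits = floor(log2(1120)) + 1 = 11
leading_zeros = num_bits - 1 = 10
binary(1120) = 10001100000

Elias gamma(1120) = '0000000000' + '10001100000' = 000000000010001100000 (21 bits)


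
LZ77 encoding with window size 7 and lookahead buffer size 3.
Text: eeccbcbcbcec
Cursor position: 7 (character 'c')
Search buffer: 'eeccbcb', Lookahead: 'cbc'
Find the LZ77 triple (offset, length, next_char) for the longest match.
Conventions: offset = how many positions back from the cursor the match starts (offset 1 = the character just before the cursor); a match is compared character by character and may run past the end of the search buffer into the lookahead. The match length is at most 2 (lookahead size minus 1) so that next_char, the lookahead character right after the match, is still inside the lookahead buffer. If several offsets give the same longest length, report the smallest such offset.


Try each offset into the search buffer:
  offset=1 (pos 6, char 'b'): match length 0
  offset=2 (pos 5, char 'c'): match length 2
  offset=3 (pos 4, char 'b'): match length 0
  offset=4 (pos 3, char 'c'): match length 2
  offset=5 (pos 2, char 'c'): match length 1
  offset=6 (pos 1, char 'e'): match length 0
  offset=7 (pos 0, char 'e'): match length 0
Longest match has length 2, found at offsets 2, 4; take the smallest, offset 2.
next_char = character at position 7 + 2 = 9 -> 'c'

Best match: offset=2, length=2 (matching 'cb' starting at position 5)
LZ77 triple: (2, 2, 'c')


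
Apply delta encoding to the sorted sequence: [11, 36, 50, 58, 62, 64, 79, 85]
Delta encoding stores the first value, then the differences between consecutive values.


First value: 11
Deltas:
  36 - 11 = 25
  50 - 36 = 14
  58 - 50 = 8
  62 - 58 = 4
  64 - 62 = 2
  79 - 64 = 15
  85 - 79 = 6


Delta encoded: [11, 25, 14, 8, 4, 2, 15, 6]


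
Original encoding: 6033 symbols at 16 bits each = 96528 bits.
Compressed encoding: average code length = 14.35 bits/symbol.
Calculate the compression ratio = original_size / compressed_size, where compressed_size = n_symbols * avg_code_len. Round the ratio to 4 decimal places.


original_size = n_symbols * orig_bits = 6033 * 16 = 96528 bits
compressed_size = n_symbols * avg_code_len = 6033 * 14.35 = 86573.55 bits
ratio = original_size / compressed_size = 96528 / 86573.55 = 1.115

Compression ratio = 1.115


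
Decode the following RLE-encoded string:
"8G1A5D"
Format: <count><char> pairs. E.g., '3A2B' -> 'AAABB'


Expanding each <count><char> pair:
  8G -> 'GGGGGGGG'
  1A -> 'A'
  5D -> 'DDDDD'

Decoded = GGGGGGGGADDDDD


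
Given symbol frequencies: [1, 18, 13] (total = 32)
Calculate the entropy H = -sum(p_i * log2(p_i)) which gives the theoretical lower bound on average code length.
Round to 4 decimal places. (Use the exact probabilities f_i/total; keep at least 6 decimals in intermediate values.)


Per-symbol terms -p_i * log2(p_i) with p_i = f_i/32:
  p = 1/32 = 0.031250: log2(p) = -5.000000, -p*log2(p) = 0.156250
  p = 18/32 = 0.562500: log2(p) = -0.830075, -p*log2(p) = 0.466917
  p = 13/32 = 0.406250: log2(p) = -1.299560, -p*log2(p) = 0.527946
H = 0.156250 + 0.466917 + 0.527946 = 1.151113

H = 1.1511 bits/symbol


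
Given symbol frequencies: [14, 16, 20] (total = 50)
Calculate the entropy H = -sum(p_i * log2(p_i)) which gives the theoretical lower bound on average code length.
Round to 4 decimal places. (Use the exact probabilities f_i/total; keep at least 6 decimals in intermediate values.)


Per-symbol terms -p_i * log2(p_i) with p_i = f_i/50:
  p = 14/50 = 0.280000: log2(p) = -1.836501, -p*log2(p) = 0.514220
  p = 16/50 = 0.320000: log2(p) = -1.643856, -p*log2(p) = 0.526034
  p = 20/50 = 0.400000: log2(p) = -1.321928, -p*log2(p) = 0.528771
H = 0.514220 + 0.526034 + 0.528771 = 1.569025

H = 1.569 bits/symbol


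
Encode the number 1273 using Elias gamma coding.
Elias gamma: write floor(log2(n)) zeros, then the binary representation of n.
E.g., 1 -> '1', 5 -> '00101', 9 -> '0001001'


num_bits = floor(log2(1273)) + 1 = 11
leading_zeros = num_bits - 1 = 10
binary(1273) = 10011111001

Elias gamma(1273) = '0000000000' + '10011111001' = 000000000010011111001 (21 bits)


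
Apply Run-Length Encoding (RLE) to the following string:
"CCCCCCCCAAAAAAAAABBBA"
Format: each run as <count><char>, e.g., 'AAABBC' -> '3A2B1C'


Scanning runs left to right:
  i=0: run of 'C' x 8 -> '8C'
  i=8: run of 'A' x 9 -> '9A'
  i=17: run of 'B' x 3 -> '3B'
  i=20: run of 'A' x 1 -> '1A'

RLE = 8C9A3B1A


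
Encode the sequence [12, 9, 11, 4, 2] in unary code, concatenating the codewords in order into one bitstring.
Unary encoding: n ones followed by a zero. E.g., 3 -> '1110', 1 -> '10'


Encode each number as n ones followed by a terminating 0:
  12 -> 1111111111110 (13 bits)
  9 -> 1111111110 (10 bits)
  11 -> 111111111110 (12 bits)
  4 -> 11110 (5 bits)
  2 -> 110 (3 bits)
Total length = 13 + 10 + 12 + 5 + 3 = 43 bits.

Unary([12, 9, 11, 4, 2]) = 1111111111110111111111011111111111011110110 (43 bits)


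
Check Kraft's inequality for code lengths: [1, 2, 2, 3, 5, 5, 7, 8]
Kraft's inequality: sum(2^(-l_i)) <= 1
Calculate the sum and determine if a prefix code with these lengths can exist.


Sum = 2^(-1) + 2^(-2) + 2^(-2) + 2^(-3) + 2^(-5) + 2^(-5) + 2^(-7) + 2^(-8)
    = 0.5 + 0.25 + 0.25 + 0.125 + 0.03125 + 0.03125 + 0.0078125 + 0.00390625
    = 307/256 = 1.19921875
Since 1.19921875 > 1, Kraft's inequality is NOT satisfied.
A prefix code with these lengths CANNOT exist.

Kraft sum = 1.19921875. Not satisfied.


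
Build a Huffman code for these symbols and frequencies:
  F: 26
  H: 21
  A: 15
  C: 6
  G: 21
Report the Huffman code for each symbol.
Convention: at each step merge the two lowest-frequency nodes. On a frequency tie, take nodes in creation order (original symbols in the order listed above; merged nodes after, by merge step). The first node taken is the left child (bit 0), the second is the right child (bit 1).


Huffman tree construction:
Step 1: Merge C(6) + A(15) = 21
Step 2: Merge H(21) + G(21) = 42
Step 3: Merge (C+A)(21) + F(26) = 47
Step 4: Merge (H+G)(42) + ((C+A)+F)(47) = 89
Read each symbol's code off the tree from the root (left child = 0, right child = 1).

Codes:
  F: 11 (length 2)
  H: 00 (length 2)
  A: 101 (length 3)
  C: 100 (length 3)
  G: 01 (length 2)
Average code length: 199/89 = 2.2360 bits/symbol


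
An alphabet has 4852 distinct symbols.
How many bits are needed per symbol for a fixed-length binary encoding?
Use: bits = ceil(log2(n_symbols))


log2(4852) = 12.2444
Bracket: 2^12 = 4096 < 4852 <= 2^13 = 8192
So ceil(log2(4852)) = 13

bits = ceil(log2(4852)) = ceil(12.2444) = 13 bits


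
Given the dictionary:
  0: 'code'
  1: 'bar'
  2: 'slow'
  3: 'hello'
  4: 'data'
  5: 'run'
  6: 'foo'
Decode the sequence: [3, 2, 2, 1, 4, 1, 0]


Look up each index in the dictionary:
  3 -> 'hello'
  2 -> 'slow'
  2 -> 'slow'
  1 -> 'bar'
  4 -> 'data'
  1 -> 'bar'
  0 -> 'code'

Decoded: "hello slow slow bar data bar code"


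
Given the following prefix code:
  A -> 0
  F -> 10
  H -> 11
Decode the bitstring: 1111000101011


Decoding step by step:
Bits 11 -> H
Bits 11 -> H
Bits 0 -> A
Bits 0 -> A
Bits 0 -> A
Bits 10 -> F
Bits 10 -> F
Bits 11 -> H


Decoded message: HHAAAFFH


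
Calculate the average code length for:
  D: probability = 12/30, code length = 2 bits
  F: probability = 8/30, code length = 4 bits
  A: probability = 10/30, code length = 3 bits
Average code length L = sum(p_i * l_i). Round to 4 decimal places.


Weighted contributions p_i * l_i:
  D: (12/30) * 2 = 24/30
  F: (8/30) * 4 = 32/30
  A: (10/30) * 3 = 30/30
Sum = (24 + 32 + 30)/30 = 86/30

L = 86/30 = 2.8667 bits/symbol


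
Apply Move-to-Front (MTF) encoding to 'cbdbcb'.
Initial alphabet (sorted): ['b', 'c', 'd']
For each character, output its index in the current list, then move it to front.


MTF encoding:
'c': index 1 in ['b', 'c', 'd'] -> ['c', 'b', 'd']
'b': index 1 in ['c', 'b', 'd'] -> ['b', 'c', 'd']
'd': index 2 in ['b', 'c', 'd'] -> ['d', 'b', 'c']
'b': index 1 in ['d', 'b', 'c'] -> ['b', 'd', 'c']
'c': index 2 in ['b', 'd', 'c'] -> ['c', 'b', 'd']
'b': index 1 in ['c', 'b', 'd'] -> ['b', 'c', 'd']


Output: [1, 1, 2, 1, 2, 1]


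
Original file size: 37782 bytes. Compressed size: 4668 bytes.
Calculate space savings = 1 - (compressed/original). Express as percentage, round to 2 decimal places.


ratio = compressed/original = 4668/37782 = 0.123551
savings = 1 - ratio = 1 - 0.123551 = 0.876449
as a percentage: 0.876449 * 100 = 87.64%

Space savings = 1 - 4668/37782 = 87.64%


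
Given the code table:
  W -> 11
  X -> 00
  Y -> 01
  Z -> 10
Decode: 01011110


Decoding:
01 -> Y
01 -> Y
11 -> W
10 -> Z


Result: YYWZ


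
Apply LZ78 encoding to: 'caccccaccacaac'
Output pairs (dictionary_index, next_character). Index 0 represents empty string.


LZ78 encoding steps:
Dictionary: {0: ''}
Step 1: w='' (idx 0), next='c' -> output (0, 'c'), add 'c' as idx 1
Step 2: w='' (idx 0), next='a' -> output (0, 'a'), add 'a' as idx 2
Step 3: w='c' (idx 1), next='c' -> output (1, 'c'), add 'cc' as idx 3
Step 4: w='cc' (idx 3), next='a' -> output (3, 'a'), add 'cca' as idx 4
Step 5: w='cca' (idx 4), next='c' -> output (4, 'c'), add 'ccac' as idx 5
Step 6: w='a' (idx 2), next='a' -> output (2, 'a'), add 'aa' as idx 6
Step 7: w='c' (idx 1), end of input -> output (1, '')


Encoded: [(0, 'c'), (0, 'a'), (1, 'c'), (3, 'a'), (4, 'c'), (2, 'a'), (1, '')]


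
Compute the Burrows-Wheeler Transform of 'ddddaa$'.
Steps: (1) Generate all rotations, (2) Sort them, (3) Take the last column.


Rotations (sorted):
  0: $ddddaa -> last char: a
  1: a$dddda -> last char: a
  2: aa$dddd -> last char: d
  3: daa$ddd -> last char: d
  4: ddaa$dd -> last char: d
  5: dddaa$d -> last char: d
  6: ddddaa$ -> last char: $


BWT = aadddd$


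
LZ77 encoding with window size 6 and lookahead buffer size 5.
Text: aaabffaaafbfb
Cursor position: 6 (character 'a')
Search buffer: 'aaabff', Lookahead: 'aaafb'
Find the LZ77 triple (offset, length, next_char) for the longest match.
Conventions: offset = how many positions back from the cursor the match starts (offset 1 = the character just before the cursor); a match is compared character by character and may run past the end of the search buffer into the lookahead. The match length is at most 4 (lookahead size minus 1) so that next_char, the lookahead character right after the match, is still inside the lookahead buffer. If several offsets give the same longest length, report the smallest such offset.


Try each offset into the search buffer:
  offset=1 (pos 5, char 'f'): match length 0
  offset=2 (pos 4, char 'f'): match length 0
  offset=3 (pos 3, char 'b'): match length 0
  offset=4 (pos 2, char 'a'): match length 1
  offset=5 (pos 1, char 'a'): match length 2
  offset=6 (pos 0, char 'a'): match length 3
Longest match has length 3 at offset 6.
next_char = character at position 6 + 3 = 9 -> 'f'

Best match: offset=6, length=3 (matching 'aaa' starting at position 0)
LZ77 triple: (6, 3, 'f')


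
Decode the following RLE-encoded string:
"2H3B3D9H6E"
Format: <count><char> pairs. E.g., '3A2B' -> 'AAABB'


Expanding each <count><char> pair:
  2H -> 'HH'
  3B -> 'BBB'
  3D -> 'DDD'
  9H -> 'HHHHHHHHH'
  6E -> 'EEEEEE'

Decoded = HHBBBDDDHHHHHHHHHEEEEEE


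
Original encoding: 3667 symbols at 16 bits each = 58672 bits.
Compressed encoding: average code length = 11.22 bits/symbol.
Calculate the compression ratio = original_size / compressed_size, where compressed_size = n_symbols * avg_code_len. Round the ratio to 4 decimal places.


original_size = n_symbols * orig_bits = 3667 * 16 = 58672 bits
compressed_size = n_symbols * avg_code_len = 3667 * 11.22 = 41143.74 bits
ratio = original_size / compressed_size = 58672 / 41143.74 = 1.426

Compression ratio = 1.426


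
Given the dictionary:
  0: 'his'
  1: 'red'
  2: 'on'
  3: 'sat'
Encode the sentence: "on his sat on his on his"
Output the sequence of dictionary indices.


Look up each word in the dictionary:
  'on' -> 2
  'his' -> 0
  'sat' -> 3
  'on' -> 2
  'his' -> 0
  'on' -> 2
  'his' -> 0

Encoded: [2, 0, 3, 2, 0, 2, 0]


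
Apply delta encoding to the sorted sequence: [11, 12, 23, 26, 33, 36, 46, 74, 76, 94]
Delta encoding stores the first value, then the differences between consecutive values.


First value: 11
Deltas:
  12 - 11 = 1
  23 - 12 = 11
  26 - 23 = 3
  33 - 26 = 7
  36 - 33 = 3
  46 - 36 = 10
  74 - 46 = 28
  76 - 74 = 2
  94 - 76 = 18


Delta encoded: [11, 1, 11, 3, 7, 3, 10, 28, 2, 18]


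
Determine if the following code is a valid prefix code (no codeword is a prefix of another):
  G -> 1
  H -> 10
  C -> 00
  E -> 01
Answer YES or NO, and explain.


Checking each pair (does one codeword prefix another?):
  G='1' vs H='10': prefix -- VIOLATION

NO -- this is NOT a valid prefix code. G (1) is a prefix of H (10).


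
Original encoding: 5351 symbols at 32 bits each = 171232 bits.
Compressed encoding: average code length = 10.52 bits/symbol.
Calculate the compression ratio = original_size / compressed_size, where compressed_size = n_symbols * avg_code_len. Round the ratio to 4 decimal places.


original_size = n_symbols * orig_bits = 5351 * 32 = 171232 bits
compressed_size = n_symbols * avg_code_len = 5351 * 10.52 = 56292.52 bits
ratio = original_size / compressed_size = 171232 / 56292.52 = 3.0418

Compression ratio = 3.0418


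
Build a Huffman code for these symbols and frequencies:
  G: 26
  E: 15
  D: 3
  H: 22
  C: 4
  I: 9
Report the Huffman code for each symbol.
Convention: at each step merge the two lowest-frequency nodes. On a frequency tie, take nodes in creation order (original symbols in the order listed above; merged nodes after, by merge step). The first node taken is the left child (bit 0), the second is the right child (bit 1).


Huffman tree construction:
Step 1: Merge D(3) + C(4) = 7
Step 2: Merge (D+C)(7) + I(9) = 16
Step 3: Merge E(15) + ((D+C)+I)(16) = 31
Step 4: Merge H(22) + G(26) = 48
Step 5: Merge (E+((D+C)+I))(31) + (H+G)(48) = 79
Read each symbol's code off the tree from the root (left child = 0, right child = 1).

Codes:
  G: 11 (length 2)
  E: 00 (length 2)
  D: 0100 (length 4)
  H: 10 (length 2)
  C: 0101 (length 4)
  I: 011 (length 3)
Average code length: 181/79 = 2.2911 bits/symbol


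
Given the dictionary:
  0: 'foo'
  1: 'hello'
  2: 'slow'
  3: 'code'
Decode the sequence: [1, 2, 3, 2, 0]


Look up each index in the dictionary:
  1 -> 'hello'
  2 -> 'slow'
  3 -> 'code'
  2 -> 'slow'
  0 -> 'foo'

Decoded: "hello slow code slow foo"


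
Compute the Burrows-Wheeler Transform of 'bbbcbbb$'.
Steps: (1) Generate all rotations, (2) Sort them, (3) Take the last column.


Rotations (sorted):
  0: $bbbcbbb -> last char: b
  1: b$bbbcbb -> last char: b
  2: bb$bbbcb -> last char: b
  3: bbb$bbbc -> last char: c
  4: bbbcbbb$ -> last char: $
  5: bbcbbb$b -> last char: b
  6: bcbbb$bb -> last char: b
  7: cbbb$bbb -> last char: b


BWT = bbbc$bbb


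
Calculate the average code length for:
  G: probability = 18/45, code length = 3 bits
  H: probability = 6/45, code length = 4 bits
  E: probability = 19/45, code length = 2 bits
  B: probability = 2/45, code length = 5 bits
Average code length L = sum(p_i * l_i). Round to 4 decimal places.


Weighted contributions p_i * l_i:
  G: (18/45) * 3 = 54/45
  H: (6/45) * 4 = 24/45
  E: (19/45) * 2 = 38/45
  B: (2/45) * 5 = 10/45
Sum = (54 + 24 + 38 + 10)/45 = 126/45

L = 126/45 = 2.8000 bits/symbol


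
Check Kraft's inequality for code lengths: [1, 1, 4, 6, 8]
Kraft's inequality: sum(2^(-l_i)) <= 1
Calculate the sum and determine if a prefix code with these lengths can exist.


Sum = 2^(-1) + 2^(-1) + 2^(-4) + 2^(-6) + 2^(-8)
    = 0.5 + 0.5 + 0.0625 + 0.015625 + 0.00390625
    = 277/256 = 1.08203125
Since 1.08203125 > 1, Kraft's inequality is NOT satisfied.
A prefix code with these lengths CANNOT exist.

Kraft sum = 1.08203125. Not satisfied.


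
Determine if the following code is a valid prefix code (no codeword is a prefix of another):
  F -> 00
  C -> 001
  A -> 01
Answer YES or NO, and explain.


Checking each pair (does one codeword prefix another?):
  F='00' vs C='001': prefix -- VIOLATION

NO -- this is NOT a valid prefix code. F (00) is a prefix of C (001).


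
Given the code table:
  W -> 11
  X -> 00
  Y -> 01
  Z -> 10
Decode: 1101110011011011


Decoding:
11 -> W
01 -> Y
11 -> W
00 -> X
11 -> W
01 -> Y
10 -> Z
11 -> W


Result: WYWXWYZW


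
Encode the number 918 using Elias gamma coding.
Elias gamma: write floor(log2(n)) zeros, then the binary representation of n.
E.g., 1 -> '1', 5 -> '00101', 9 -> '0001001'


num_bits = floor(log2(918)) + 1 = 10
leading_zeros = num_bits - 1 = 9
binary(918) = 1110010110

Elias gamma(918) = '000000000' + '1110010110' = 0000000001110010110 (19 bits)


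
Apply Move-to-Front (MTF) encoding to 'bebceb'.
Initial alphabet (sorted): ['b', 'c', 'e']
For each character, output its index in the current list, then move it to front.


MTF encoding:
'b': index 0 in ['b', 'c', 'e'] -> ['b', 'c', 'e']
'e': index 2 in ['b', 'c', 'e'] -> ['e', 'b', 'c']
'b': index 1 in ['e', 'b', 'c'] -> ['b', 'e', 'c']
'c': index 2 in ['b', 'e', 'c'] -> ['c', 'b', 'e']
'e': index 2 in ['c', 'b', 'e'] -> ['e', 'c', 'b']
'b': index 2 in ['e', 'c', 'b'] -> ['b', 'e', 'c']


Output: [0, 2, 1, 2, 2, 2]


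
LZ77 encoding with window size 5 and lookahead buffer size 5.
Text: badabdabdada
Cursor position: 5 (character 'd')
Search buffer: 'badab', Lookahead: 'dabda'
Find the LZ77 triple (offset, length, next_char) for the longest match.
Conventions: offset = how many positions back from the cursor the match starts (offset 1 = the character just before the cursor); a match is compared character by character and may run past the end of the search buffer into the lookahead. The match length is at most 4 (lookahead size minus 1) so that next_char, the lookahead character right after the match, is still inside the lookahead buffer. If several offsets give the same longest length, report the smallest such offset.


Try each offset into the search buffer:
  offset=1 (pos 4, char 'b'): match length 0
  offset=2 (pos 3, char 'a'): match length 0
  offset=3 (pos 2, char 'd'): match length 4
  offset=4 (pos 1, char 'a'): match length 0
  offset=5 (pos 0, char 'b'): match length 0
Longest match has length 4 at offset 3.
next_char = character at position 5 + 4 = 9 -> 'a'

Best match: offset=3, length=4 (matching 'dabd' starting at position 2)
LZ77 triple: (3, 4, 'a')


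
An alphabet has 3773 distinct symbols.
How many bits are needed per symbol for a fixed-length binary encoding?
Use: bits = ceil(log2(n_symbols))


log2(3773) = 11.8815
Bracket: 2^11 = 2048 < 3773 <= 2^12 = 4096
So ceil(log2(3773)) = 12

bits = ceil(log2(3773)) = ceil(11.8815) = 12 bits


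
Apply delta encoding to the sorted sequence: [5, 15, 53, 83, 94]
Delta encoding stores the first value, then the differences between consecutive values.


First value: 5
Deltas:
  15 - 5 = 10
  53 - 15 = 38
  83 - 53 = 30
  94 - 83 = 11


Delta encoded: [5, 10, 38, 30, 11]


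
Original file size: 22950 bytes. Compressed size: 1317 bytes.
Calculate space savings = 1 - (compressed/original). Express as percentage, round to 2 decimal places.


ratio = compressed/original = 1317/22950 = 0.057386
savings = 1 - ratio = 1 - 0.057386 = 0.942614
as a percentage: 0.942614 * 100 = 94.26%

Space savings = 1 - 1317/22950 = 94.26%


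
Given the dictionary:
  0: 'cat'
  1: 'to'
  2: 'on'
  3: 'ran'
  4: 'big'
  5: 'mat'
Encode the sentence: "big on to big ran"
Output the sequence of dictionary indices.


Look up each word in the dictionary:
  'big' -> 4
  'on' -> 2
  'to' -> 1
  'big' -> 4
  'ran' -> 3

Encoded: [4, 2, 1, 4, 3]


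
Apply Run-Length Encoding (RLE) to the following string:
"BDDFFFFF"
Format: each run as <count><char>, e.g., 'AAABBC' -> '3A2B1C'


Scanning runs left to right:
  i=0: run of 'B' x 1 -> '1B'
  i=1: run of 'D' x 2 -> '2D'
  i=3: run of 'F' x 5 -> '5F'

RLE = 1B2D5F


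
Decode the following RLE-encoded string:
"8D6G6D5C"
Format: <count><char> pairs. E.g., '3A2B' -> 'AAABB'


Expanding each <count><char> pair:
  8D -> 'DDDDDDDD'
  6G -> 'GGGGGG'
  6D -> 'DDDDDD'
  5C -> 'CCCCC'

Decoded = DDDDDDDDGGGGGGDDDDDDCCCCC


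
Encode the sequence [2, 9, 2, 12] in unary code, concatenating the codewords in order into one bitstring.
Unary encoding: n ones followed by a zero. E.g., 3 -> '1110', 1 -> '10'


Encode each number as n ones followed by a terminating 0:
  2 -> 110 (3 bits)
  9 -> 1111111110 (10 bits)
  2 -> 110 (3 bits)
  12 -> 1111111111110 (13 bits)
Total length = 3 + 10 + 3 + 13 = 29 bits.

Unary([2, 9, 2, 12]) = 11011111111101101111111111110 (29 bits)


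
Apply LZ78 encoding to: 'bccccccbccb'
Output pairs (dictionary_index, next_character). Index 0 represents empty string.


LZ78 encoding steps:
Dictionary: {0: ''}
Step 1: w='' (idx 0), next='b' -> output (0, 'b'), add 'b' as idx 1
Step 2: w='' (idx 0), next='c' -> output (0, 'c'), add 'c' as idx 2
Step 3: w='c' (idx 2), next='c' -> output (2, 'c'), add 'cc' as idx 3
Step 4: w='cc' (idx 3), next='c' -> output (3, 'c'), add 'ccc' as idx 4
Step 5: w='b' (idx 1), next='c' -> output (1, 'c'), add 'bc' as idx 5
Step 6: w='c' (idx 2), next='b' -> output (2, 'b'), add 'cb' as idx 6


Encoded: [(0, 'b'), (0, 'c'), (2, 'c'), (3, 'c'), (1, 'c'), (2, 'b')]


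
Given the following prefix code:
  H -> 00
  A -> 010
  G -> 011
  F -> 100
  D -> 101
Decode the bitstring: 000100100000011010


Decoding step by step:
Bits 00 -> H
Bits 010 -> A
Bits 010 -> A
Bits 00 -> H
Bits 00 -> H
Bits 011 -> G
Bits 010 -> A


Decoded message: HAAHHGA


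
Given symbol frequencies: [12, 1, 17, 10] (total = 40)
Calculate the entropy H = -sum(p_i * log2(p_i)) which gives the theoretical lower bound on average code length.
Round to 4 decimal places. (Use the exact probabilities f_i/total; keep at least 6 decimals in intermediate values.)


Per-symbol terms -p_i * log2(p_i) with p_i = f_i/40:
  p = 12/40 = 0.300000: log2(p) = -1.736966, -p*log2(p) = 0.521090
  p = 1/40 = 0.025000: log2(p) = -5.321928, -p*log2(p) = 0.133048
  p = 17/40 = 0.425000: log2(p) = -1.234465, -p*log2(p) = 0.524648
  p = 10/40 = 0.250000: log2(p) = -2.000000, -p*log2(p) = 0.500000
H = 0.521090 + 0.133048 + 0.524648 + 0.500000 = 1.678786

H = 1.6788 bits/symbol


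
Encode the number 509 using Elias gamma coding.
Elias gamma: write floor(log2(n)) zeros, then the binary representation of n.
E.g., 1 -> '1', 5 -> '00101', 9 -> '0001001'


num_bits = floor(log2(509)) + 1 = 9
leading_zeros = num_bits - 1 = 8
binary(509) = 111111101

Elias gamma(509) = '00000000' + '111111101' = 00000000111111101 (17 bits)


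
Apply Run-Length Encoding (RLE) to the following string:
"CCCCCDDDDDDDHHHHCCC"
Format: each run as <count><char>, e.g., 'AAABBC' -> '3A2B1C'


Scanning runs left to right:
  i=0: run of 'C' x 5 -> '5C'
  i=5: run of 'D' x 7 -> '7D'
  i=12: run of 'H' x 4 -> '4H'
  i=16: run of 'C' x 3 -> '3C'

RLE = 5C7D4H3C


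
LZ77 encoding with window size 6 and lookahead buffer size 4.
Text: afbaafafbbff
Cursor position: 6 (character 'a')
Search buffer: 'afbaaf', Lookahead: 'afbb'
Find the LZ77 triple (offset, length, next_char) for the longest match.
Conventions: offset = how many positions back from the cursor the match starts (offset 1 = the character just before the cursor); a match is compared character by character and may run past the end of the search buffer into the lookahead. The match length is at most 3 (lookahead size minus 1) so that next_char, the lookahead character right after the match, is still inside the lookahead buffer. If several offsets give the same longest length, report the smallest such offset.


Try each offset into the search buffer:
  offset=1 (pos 5, char 'f'): match length 0
  offset=2 (pos 4, char 'a'): match length 2
  offset=3 (pos 3, char 'a'): match length 1
  offset=4 (pos 2, char 'b'): match length 0
  offset=5 (pos 1, char 'f'): match length 0
  offset=6 (pos 0, char 'a'): match length 3
Longest match has length 3 at offset 6.
next_char = character at position 6 + 3 = 9 -> 'b'

Best match: offset=6, length=3 (matching 'afb' starting at position 0)
LZ77 triple: (6, 3, 'b')


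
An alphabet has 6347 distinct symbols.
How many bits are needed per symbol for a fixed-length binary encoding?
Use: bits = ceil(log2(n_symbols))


log2(6347) = 12.6319
Bracket: 2^12 = 4096 < 6347 <= 2^13 = 8192
So ceil(log2(6347)) = 13

bits = ceil(log2(6347)) = ceil(12.6319) = 13 bits


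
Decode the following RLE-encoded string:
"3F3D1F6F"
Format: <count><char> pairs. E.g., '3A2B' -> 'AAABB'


Expanding each <count><char> pair:
  3F -> 'FFF'
  3D -> 'DDD'
  1F -> 'F'
  6F -> 'FFFFFF'

Decoded = FFFDDDFFFFFFF


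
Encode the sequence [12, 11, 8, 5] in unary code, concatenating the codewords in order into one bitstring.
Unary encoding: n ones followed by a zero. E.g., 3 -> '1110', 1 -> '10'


Encode each number as n ones followed by a terminating 0:
  12 -> 1111111111110 (13 bits)
  11 -> 111111111110 (12 bits)
  8 -> 111111110 (9 bits)
  5 -> 111110 (6 bits)
Total length = 13 + 12 + 9 + 6 = 40 bits.

Unary([12, 11, 8, 5]) = 1111111111110111111111110111111110111110 (40 bits)


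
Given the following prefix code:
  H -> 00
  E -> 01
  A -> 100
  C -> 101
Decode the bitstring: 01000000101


Decoding step by step:
Bits 01 -> E
Bits 00 -> H
Bits 00 -> H
Bits 00 -> H
Bits 101 -> C


Decoded message: EHHHC


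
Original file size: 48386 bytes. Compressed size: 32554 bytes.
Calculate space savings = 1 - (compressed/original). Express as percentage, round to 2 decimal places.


ratio = compressed/original = 32554/48386 = 0.672798
savings = 1 - ratio = 1 - 0.672798 = 0.327202
as a percentage: 0.327202 * 100 = 32.72%

Space savings = 1 - 32554/48386 = 32.72%


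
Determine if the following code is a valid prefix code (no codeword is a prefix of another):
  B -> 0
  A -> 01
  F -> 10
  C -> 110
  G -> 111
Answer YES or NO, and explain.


Checking each pair (does one codeword prefix another?):
  B='0' vs A='01': prefix -- VIOLATION

NO -- this is NOT a valid prefix code. B (0) is a prefix of A (01).


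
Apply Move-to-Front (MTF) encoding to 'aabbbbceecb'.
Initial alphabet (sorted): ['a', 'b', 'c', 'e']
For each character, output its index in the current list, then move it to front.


MTF encoding:
'a': index 0 in ['a', 'b', 'c', 'e'] -> ['a', 'b', 'c', 'e']
'a': index 0 in ['a', 'b', 'c', 'e'] -> ['a', 'b', 'c', 'e']
'b': index 1 in ['a', 'b', 'c', 'e'] -> ['b', 'a', 'c', 'e']
'b': index 0 in ['b', 'a', 'c', 'e'] -> ['b', 'a', 'c', 'e']
'b': index 0 in ['b', 'a', 'c', 'e'] -> ['b', 'a', 'c', 'e']
'b': index 0 in ['b', 'a', 'c', 'e'] -> ['b', 'a', 'c', 'e']
'c': index 2 in ['b', 'a', 'c', 'e'] -> ['c', 'b', 'a', 'e']
'e': index 3 in ['c', 'b', 'a', 'e'] -> ['e', 'c', 'b', 'a']
'e': index 0 in ['e', 'c', 'b', 'a'] -> ['e', 'c', 'b', 'a']
'c': index 1 in ['e', 'c', 'b', 'a'] -> ['c', 'e', 'b', 'a']
'b': index 2 in ['c', 'e', 'b', 'a'] -> ['b', 'c', 'e', 'a']


Output: [0, 0, 1, 0, 0, 0, 2, 3, 0, 1, 2]


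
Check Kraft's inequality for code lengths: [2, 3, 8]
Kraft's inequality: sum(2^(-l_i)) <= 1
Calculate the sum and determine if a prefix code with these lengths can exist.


Sum = 2^(-2) + 2^(-3) + 2^(-8)
    = 0.25 + 0.125 + 0.00390625
    = 97/256 = 0.37890625
Since 0.37890625 <= 1, Kraft's inequality IS satisfied.
A prefix code with these lengths CAN exist.

Kraft sum = 0.37890625. Satisfied.


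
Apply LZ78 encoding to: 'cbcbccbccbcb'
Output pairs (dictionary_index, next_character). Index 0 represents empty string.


LZ78 encoding steps:
Dictionary: {0: ''}
Step 1: w='' (idx 0), next='c' -> output (0, 'c'), add 'c' as idx 1
Step 2: w='' (idx 0), next='b' -> output (0, 'b'), add 'b' as idx 2
Step 3: w='c' (idx 1), next='b' -> output (1, 'b'), add 'cb' as idx 3
Step 4: w='c' (idx 1), next='c' -> output (1, 'c'), add 'cc' as idx 4
Step 5: w='b' (idx 2), next='c' -> output (2, 'c'), add 'bc' as idx 5
Step 6: w='cb' (idx 3), next='c' -> output (3, 'c'), add 'cbc' as idx 6
Step 7: w='b' (idx 2), end of input -> output (2, '')


Encoded: [(0, 'c'), (0, 'b'), (1, 'b'), (1, 'c'), (2, 'c'), (3, 'c'), (2, '')]


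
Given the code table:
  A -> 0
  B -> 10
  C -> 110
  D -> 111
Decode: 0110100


Decoding:
0 -> A
110 -> C
10 -> B
0 -> A


Result: ACBA


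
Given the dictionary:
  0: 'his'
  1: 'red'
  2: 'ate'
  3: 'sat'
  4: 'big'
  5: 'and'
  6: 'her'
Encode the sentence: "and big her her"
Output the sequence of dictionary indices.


Look up each word in the dictionary:
  'and' -> 5
  'big' -> 4
  'her' -> 6
  'her' -> 6

Encoded: [5, 4, 6, 6]


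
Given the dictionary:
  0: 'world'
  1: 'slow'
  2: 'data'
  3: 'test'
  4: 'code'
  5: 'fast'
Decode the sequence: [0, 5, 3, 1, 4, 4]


Look up each index in the dictionary:
  0 -> 'world'
  5 -> 'fast'
  3 -> 'test'
  1 -> 'slow'
  4 -> 'code'
  4 -> 'code'

Decoded: "world fast test slow code code"


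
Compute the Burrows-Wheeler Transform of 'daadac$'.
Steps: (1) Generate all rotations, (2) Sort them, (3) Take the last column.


Rotations (sorted):
  0: $daadac -> last char: c
  1: aadac$d -> last char: d
  2: ac$daad -> last char: d
  3: adac$da -> last char: a
  4: c$daada -> last char: a
  5: daadac$ -> last char: $
  6: dac$daa -> last char: a


BWT = cddaa$a


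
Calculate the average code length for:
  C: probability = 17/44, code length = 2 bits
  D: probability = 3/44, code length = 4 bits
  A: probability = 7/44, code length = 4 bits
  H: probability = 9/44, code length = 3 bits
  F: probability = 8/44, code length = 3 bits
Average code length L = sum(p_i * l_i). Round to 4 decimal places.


Weighted contributions p_i * l_i:
  C: (17/44) * 2 = 34/44
  D: (3/44) * 4 = 12/44
  A: (7/44) * 4 = 28/44
  H: (9/44) * 3 = 27/44
  F: (8/44) * 3 = 24/44
Sum = (34 + 12 + 28 + 27 + 24)/44 = 125/44

L = 125/44 = 2.8409 bits/symbol


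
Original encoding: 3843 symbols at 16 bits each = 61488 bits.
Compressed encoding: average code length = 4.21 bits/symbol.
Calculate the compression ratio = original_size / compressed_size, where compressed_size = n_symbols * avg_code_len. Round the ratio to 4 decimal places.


original_size = n_symbols * orig_bits = 3843 * 16 = 61488 bits
compressed_size = n_symbols * avg_code_len = 3843 * 4.21 = 16179.03 bits
ratio = original_size / compressed_size = 61488 / 16179.03 = 3.8005

Compression ratio = 3.8005


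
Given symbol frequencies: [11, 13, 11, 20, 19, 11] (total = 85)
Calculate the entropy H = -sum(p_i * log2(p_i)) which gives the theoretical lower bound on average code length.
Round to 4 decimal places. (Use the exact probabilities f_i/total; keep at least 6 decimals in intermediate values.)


Per-symbol terms -p_i * log2(p_i) with p_i = f_i/85:
  p = 11/85 = 0.129412: log2(p) = -2.949959, -p*log2(p) = 0.381759
  p = 13/85 = 0.152941: log2(p) = -2.708951, -p*log2(p) = 0.414310
  p = 11/85 = 0.129412: log2(p) = -2.949959, -p*log2(p) = 0.381759
  p = 20/85 = 0.235294: log2(p) = -2.087463, -p*log2(p) = 0.491168
  p = 19/85 = 0.223529: log2(p) = -2.161463, -p*log2(p) = 0.483151
  p = 11/85 = 0.129412: log2(p) = -2.949959, -p*log2(p) = 0.381759
H = 0.381759 + 0.414310 + 0.381759 + 0.491168 + 0.483151 + 0.381759 = 2.533906

H = 2.5339 bits/symbol


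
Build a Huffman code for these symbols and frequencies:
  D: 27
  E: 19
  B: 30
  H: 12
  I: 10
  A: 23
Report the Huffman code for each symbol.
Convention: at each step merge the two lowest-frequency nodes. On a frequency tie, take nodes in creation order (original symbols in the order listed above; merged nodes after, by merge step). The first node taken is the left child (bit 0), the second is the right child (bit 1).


Huffman tree construction:
Step 1: Merge I(10) + H(12) = 22
Step 2: Merge E(19) + (I+H)(22) = 41
Step 3: Merge A(23) + D(27) = 50
Step 4: Merge B(30) + (E+(I+H))(41) = 71
Step 5: Merge (A+D)(50) + (B+(E+(I+H)))(71) = 121
Read each symbol's code off the tree from the root (left child = 0, right child = 1).

Codes:
  D: 01 (length 2)
  E: 110 (length 3)
  B: 10 (length 2)
  H: 1111 (length 4)
  I: 1110 (length 4)
  A: 00 (length 2)
Average code length: 305/121 = 2.5207 bits/symbol


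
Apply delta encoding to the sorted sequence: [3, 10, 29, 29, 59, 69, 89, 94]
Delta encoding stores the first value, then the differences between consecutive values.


First value: 3
Deltas:
  10 - 3 = 7
  29 - 10 = 19
  29 - 29 = 0
  59 - 29 = 30
  69 - 59 = 10
  89 - 69 = 20
  94 - 89 = 5


Delta encoded: [3, 7, 19, 0, 30, 10, 20, 5]


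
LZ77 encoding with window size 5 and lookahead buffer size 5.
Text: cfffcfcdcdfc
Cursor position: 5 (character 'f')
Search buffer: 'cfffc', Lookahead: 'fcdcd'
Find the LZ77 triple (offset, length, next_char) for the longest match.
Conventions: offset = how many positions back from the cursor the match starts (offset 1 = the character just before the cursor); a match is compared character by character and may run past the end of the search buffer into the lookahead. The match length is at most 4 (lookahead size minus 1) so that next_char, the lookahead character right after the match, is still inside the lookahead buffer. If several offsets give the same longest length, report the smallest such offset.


Try each offset into the search buffer:
  offset=1 (pos 4, char 'c'): match length 0
  offset=2 (pos 3, char 'f'): match length 2
  offset=3 (pos 2, char 'f'): match length 1
  offset=4 (pos 1, char 'f'): match length 1
  offset=5 (pos 0, char 'c'): match length 0
Longest match has length 2 at offset 2.
next_char = character at position 5 + 2 = 7 -> 'd'

Best match: offset=2, length=2 (matching 'fc' starting at position 3)
LZ77 triple: (2, 2, 'd')
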